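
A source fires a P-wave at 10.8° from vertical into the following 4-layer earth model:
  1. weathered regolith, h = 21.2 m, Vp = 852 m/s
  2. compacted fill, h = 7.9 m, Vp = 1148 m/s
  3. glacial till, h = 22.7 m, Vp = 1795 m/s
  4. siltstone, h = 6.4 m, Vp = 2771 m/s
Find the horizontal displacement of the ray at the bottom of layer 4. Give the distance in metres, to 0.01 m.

20.78 m

Apply Snell's law at each interface; in layer i the horizontal offset is hᵢ·tan θᵢ.
Layer 1: θ = 10.80°; offset = 21.2·tan 10.80° = 4.0441 m.
Layer 2: sin θ = 1148·sin 10.8°/852 = 0.2525, θ = 14.62°; offset = 7.9·tan 14.62° = 2.0614 m.
Layer 3: sin θ = 1795·sin 10.8°/852 = 0.3948, θ = 23.25°; offset = 22.7·tan 23.25° = 9.7536 m.
Layer 4: sin θ = 2771·sin 10.8°/852 = 0.6094, θ = 37.55°; offset = 6.4·tan 37.55° = 4.9195 m.
Σ offsets = 20.7786 m.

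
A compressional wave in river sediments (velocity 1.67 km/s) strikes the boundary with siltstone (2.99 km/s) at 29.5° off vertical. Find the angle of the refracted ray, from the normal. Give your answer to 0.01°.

61.84°

Snell's law: sin θ₂ = (V₂/V₁)·sin θ₁ = (2.99/1.67)·sin 29.5° = 0.8816.
θ₂ = arcsin 0.8816 = 61.84° from the normal.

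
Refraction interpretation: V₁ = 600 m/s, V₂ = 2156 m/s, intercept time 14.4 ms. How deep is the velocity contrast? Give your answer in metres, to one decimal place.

h = tᵢ·V₁·V₂ / (2·√(V₂²−V₁²)).
√(V₂²−V₁²) = √(2156² − 600²) = 2070.8 m/s.
h = 0.0144 s × 600 × 2156 / (2 × 2070.8) = 4.50 m.

4.5 m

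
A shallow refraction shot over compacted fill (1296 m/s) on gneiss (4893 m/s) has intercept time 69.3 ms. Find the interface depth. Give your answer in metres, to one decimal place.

46.6 m

h = tᵢ·V₁·V₂ / (2·√(V₂²−V₁²)).
√(V₂²−V₁²) = √(4893² − 1296²) = 4718.2 m/s.
h = 0.0693 s × 1296 × 4893 / (2 × 4718.2) = 46.57 m.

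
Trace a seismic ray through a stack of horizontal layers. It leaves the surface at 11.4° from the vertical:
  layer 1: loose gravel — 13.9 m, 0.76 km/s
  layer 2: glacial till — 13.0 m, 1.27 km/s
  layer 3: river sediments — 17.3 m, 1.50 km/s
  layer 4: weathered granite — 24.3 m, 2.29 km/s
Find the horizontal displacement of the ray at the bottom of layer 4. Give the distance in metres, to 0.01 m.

Ray parameter p = sin 11.4° / 0.76 km/s = 2.6008e-01 s/km.
Layer 1: θ = 11.40°; offset = 13.9·tan 11.40° = 2.8027 m.
Layer 2: sin θ = p·1.27 = 0.3303 → θ = 19.29°; offset = 13.0·tan 19.29° = 4.5492 m.
Layer 3: sin θ = p·1.50 = 0.3901 → θ = 22.96°; offset = 17.3·tan 22.96° = 7.3297 m.
Layer 4: sin θ = p·2.29 = 0.5956 → θ = 36.55°; offset = 24.3·tan 36.55° = 18.0162 m.
Total horizontal offset = 32.6978 m.

32.70 m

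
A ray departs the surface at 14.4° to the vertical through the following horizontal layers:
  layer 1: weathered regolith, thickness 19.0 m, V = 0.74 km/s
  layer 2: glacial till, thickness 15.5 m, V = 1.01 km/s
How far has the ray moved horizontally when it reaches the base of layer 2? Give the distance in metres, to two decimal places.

10.47 m

Ray parameter p = sin 14.4° / 0.74 km/s = 3.3607e-01 s/km.
Layer 1: θ = 14.40°; offset = 19.0·tan 14.40° = 4.8784 m.
Layer 2: sin θ = p·1.01 = 0.3394 → θ = 19.84°; offset = 15.5·tan 19.84° = 5.5932 m.
Summing the layer offsets gives 10.4716 m.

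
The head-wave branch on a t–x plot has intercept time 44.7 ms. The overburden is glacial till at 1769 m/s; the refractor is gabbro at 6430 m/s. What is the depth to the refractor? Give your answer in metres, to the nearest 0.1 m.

41.1 m

θ_c = arcsin(1769/6430) = 15.97°; cos θ_c = 0.9614.
tᵢ = 2h cos θ_c/V₁ ⇒ h = tᵢ·V₁/(2 cos θ_c) = 0.0447·1769/(2·0.9614) = 41.12 m.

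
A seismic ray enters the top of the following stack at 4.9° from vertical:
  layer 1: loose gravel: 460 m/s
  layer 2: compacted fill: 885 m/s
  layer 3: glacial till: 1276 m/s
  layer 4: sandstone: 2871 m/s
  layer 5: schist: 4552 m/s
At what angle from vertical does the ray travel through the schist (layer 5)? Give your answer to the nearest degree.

58°

Ray parameter p = sin 4.9° / 460 = 1.8569e-04 s/m.
sin θ_5 = p·V_5 = 1.8569e-04 × 4552 = 0.8453.
θ_5 = arcsin 0.8453 = 57.70°.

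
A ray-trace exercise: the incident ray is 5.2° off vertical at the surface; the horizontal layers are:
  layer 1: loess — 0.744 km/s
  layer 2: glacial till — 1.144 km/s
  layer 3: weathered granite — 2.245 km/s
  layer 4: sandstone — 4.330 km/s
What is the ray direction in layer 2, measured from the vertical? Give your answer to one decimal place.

Snell's law across each interface conserves sin θ / V, so sin θ_2 = V_2·sin θ₁/V₁.
sin θ_2 = 1.144 × sin 5.2° / 0.744 = 0.1394.
θ_2 = arcsin 0.1394 = 8.01°.

8.0°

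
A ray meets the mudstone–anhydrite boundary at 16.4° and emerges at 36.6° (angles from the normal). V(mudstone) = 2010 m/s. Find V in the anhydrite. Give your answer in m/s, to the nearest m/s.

sin 16.4° = 0.2823; sin 36.6° = 0.5962.
V₂ = V₁·(sin θ₂/sin θ₁) = 2010·(0.5962/0.2823) = 4244.55 m/s.

4245 m/s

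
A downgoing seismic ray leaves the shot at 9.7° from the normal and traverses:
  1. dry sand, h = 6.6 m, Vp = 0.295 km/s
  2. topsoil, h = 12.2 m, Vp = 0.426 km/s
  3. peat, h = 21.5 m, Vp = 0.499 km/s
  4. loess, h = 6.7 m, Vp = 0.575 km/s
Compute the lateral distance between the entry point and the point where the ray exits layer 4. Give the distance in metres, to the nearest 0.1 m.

12.9 m

Apply Snell's law at each interface; in layer i the horizontal offset is hᵢ·tan θᵢ.
Layer 1: θ = 9.70°; offset = 6.6·tan 9.70° = 1.128 m.
Layer 2: sin θ = 0.426·sin 9.7°/0.295 = 0.2433, θ = 14.08°; offset = 12.2·tan 14.08° = 3.060 m.
Layer 3: sin θ = 0.499·sin 9.7°/0.295 = 0.2850, θ = 16.56°; offset = 21.5·tan 16.56° = 6.393 m.
Layer 4: sin θ = 0.575·sin 9.7°/0.295 = 0.3284, θ = 19.17°; offset = 6.7·tan 19.17° = 2.330 m.
Total horizontal offset = 12.911 m.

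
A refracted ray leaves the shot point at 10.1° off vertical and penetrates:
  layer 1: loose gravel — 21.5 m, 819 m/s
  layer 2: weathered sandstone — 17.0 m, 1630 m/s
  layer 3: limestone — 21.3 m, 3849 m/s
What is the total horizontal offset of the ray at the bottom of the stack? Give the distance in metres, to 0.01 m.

Ray parameter p = sin 10.1° / 819 m/s = 2.1412e-04 s/m.
Layer 1: θ = 10.10°; offset = 21.5·tan 10.10° = 3.8297 m.
Layer 2: sin θ = p·1630 = 0.3490 → θ = 20.43°; offset = 17.0·tan 20.43° = 6.3315 m.
Layer 3: sin θ = p·3849 = 0.8242 → θ = 55.50°; offset = 21.3·tan 55.50° = 30.9956 m.
Summing the layer offsets gives 41.1568 m.

41.16 m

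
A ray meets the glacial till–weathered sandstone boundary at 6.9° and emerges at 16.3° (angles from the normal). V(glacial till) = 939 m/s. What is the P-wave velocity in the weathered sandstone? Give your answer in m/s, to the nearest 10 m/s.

2190 m/s

sin 6.9° = 0.1201; sin 16.3° = 0.2807.
V₂ = V₁·(sin θ₂/sin θ₁) = 939·(0.2807/0.1201) = 2193.72 m/s.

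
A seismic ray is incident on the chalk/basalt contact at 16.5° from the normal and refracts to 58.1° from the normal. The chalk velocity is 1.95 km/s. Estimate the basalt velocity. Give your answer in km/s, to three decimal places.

sin 16.5° = 0.2840; sin 58.1° = 0.8490.
V₂ = V₁·(sin θ₂/sin θ₁) = 1.95·(0.8490/0.2840) = 5.829 km/s.

5.829 km/s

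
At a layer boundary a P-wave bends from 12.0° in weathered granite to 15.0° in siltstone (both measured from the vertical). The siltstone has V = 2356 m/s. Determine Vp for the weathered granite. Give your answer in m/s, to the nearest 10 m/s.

1890 m/s

sin 12.0° = 0.2079; sin 15.0° = 0.2588.
V₁ = V₂·(sin θ₁/sin θ₂) = 2356·(0.2079/0.2588) = 1892.60 m/s.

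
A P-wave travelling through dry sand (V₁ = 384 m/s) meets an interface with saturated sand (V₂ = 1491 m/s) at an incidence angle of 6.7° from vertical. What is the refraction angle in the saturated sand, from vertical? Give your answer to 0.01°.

sin θ₁/V₁ = sin θ₂/V₂ ⇒ sin θ₂ = 1491·sin 6.7°/384 = 1491·0.1167/384 = 0.4530.
θ₂ = arcsin 0.4530 = 26.94° from the normal.

26.94°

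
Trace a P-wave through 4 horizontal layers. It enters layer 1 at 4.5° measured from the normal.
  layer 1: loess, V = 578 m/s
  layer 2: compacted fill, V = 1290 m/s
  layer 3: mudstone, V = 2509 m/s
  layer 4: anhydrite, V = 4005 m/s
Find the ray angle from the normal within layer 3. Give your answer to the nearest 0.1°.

19.9°

Snell's law across each interface conserves sin θ / V, so sin θ_3 = V_3·sin θ₁/V₁.
sin θ_3 = 2509 × sin 4.5° / 578 = 0.3406.
θ_3 = arcsin 0.3406 = 19.91°.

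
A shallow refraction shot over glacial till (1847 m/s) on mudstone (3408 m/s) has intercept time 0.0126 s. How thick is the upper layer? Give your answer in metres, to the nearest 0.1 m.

13.8 m

h = tᵢ·V₁·V₂ / (2·√(V₂²−V₁²)).
√(V₂²−V₁²) = √(3408² − 1847²) = 2864.1 m/s.
h = 0.0126 s × 1847 × 3408 / (2 × 2864.1) = 13.85 m.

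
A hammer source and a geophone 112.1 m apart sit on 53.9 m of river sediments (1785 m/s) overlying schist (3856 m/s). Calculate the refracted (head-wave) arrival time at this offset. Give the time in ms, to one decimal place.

t = x/V₂ + 2h·√(V₂²−V₁²)/(V₁V₂).
√(V₂²−V₁²) = √(3856²−1785²) = 3418.0 m/s; delay term = 2·53.9·3418.0/(1785·3856) = 0.05353 s.
t = 112.1/3856 + 0.05353 = 0.08260 s.

82.6 ms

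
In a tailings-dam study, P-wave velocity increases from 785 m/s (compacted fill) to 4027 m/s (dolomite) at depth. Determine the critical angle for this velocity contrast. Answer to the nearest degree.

At critical incidence the refracted ray runs along the interface (θ₂ = 90°), so sin θ_c = V₁/V₂.
θ_c = arcsin(785/4027) = arcsin 0.1949 = 11.24°.

11°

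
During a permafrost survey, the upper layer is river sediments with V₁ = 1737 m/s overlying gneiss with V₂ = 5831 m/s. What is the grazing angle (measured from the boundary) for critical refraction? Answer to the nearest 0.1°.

72.7°

Critical incidence: sin θ_c = V₁/V₂ = 1737/5831 = 0.2979.
θ_c = arcsin 0.2979 = 17.33°.
Measured from the interface: 90° − 17.33° = 72.67°.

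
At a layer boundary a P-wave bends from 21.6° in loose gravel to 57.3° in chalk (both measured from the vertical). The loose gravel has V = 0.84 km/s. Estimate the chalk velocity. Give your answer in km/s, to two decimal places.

Snell's law: sin 21.6°/V₁ = sin 57.3°/V₂.
V₂ = V₁·sin 57.3°/sin 21.6° = 0.84 × 2.2859 = 1.92 km/s.

1.92 km/s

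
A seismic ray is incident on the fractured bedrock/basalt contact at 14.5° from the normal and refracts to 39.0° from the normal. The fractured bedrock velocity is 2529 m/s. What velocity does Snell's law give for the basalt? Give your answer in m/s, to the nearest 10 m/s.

sin 14.5° = 0.2504; sin 39.0° = 0.6293.
V₂ = V₁·(sin θ₂/sin θ₁) = 2529·(0.6293/0.2504) = 6356.54 m/s.

6360 m/s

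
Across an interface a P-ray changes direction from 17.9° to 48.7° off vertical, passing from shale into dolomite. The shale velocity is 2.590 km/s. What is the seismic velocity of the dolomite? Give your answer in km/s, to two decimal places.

6.33 km/s

Snell's law: sin 17.9°/V₁ = sin 48.7°/V₂.
V₂ = V₁·sin 48.7°/sin 17.9° = 2.590 × 2.4443 = 6.33 km/s.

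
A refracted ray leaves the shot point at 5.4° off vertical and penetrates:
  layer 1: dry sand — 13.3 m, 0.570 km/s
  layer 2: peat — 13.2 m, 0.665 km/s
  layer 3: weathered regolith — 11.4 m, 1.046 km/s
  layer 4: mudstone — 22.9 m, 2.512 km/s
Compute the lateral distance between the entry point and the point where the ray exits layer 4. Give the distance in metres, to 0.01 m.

Ray parameter p = sin 5.4° / 0.570 km/s = 1.6510e-01 s/km.
Layer 1: θ = 5.40°; offset = 13.3·tan 5.40° = 1.2572 m.
Layer 2: sin θ = p·0.665 = 0.1098 → θ = 6.30°; offset = 13.2·tan 6.30° = 1.4581 m.
Layer 3: sin θ = p·1.046 = 0.1727 → θ = 9.94°; offset = 11.4·tan 9.94° = 1.9988 m.
Layer 4: sin θ = p·2.512 = 0.4147 → θ = 24.50°; offset = 22.9·tan 24.50° = 10.4375 m.
Σ offsets = 15.1515 m.

15.15 m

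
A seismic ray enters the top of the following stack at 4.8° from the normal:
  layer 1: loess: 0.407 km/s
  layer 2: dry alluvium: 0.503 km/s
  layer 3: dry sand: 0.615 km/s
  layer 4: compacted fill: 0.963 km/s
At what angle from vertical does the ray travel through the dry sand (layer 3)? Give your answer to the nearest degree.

Ray parameter p = sin 4.8° / 0.407 = 2.0560e-01 s/km.
sin θ_3 = p·V_3 = 2.0560e-01 × 0.615 = 0.1264.
θ_3 = arcsin 0.1264 = 7.26°.

7°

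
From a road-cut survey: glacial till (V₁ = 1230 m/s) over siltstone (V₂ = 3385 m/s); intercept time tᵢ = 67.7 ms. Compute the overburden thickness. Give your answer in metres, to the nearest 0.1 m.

θ_c = arcsin(1230/3385) = 21.31°; cos θ_c = 0.9316.
tᵢ = 2h cos θ_c/V₁ ⇒ h = tᵢ·V₁/(2 cos θ_c) = 0.0677·1230/(2·0.9316) = 44.69 m.

44.7 m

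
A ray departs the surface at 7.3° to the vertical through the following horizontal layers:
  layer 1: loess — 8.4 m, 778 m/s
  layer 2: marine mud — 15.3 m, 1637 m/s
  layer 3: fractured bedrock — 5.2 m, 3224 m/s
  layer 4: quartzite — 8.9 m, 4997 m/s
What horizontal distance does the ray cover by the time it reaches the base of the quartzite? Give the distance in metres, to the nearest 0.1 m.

21.1 m

Apply Snell's law at each interface; in layer i the horizontal offset is hᵢ·tan θᵢ.
Layer 1: θ = 7.30°; offset = 8.4·tan 7.30° = 1.076 m.
Layer 2: sin θ = 1637·sin 7.3°/778 = 0.2674, θ = 15.51°; offset = 15.3·tan 15.51° = 4.245 m.
Layer 3: sin θ = 3224·sin 7.3°/778 = 0.5266, θ = 31.77°; offset = 5.2·tan 31.77° = 3.221 m.
Layer 4: sin θ = 4997·sin 7.3°/778 = 0.8161, θ = 54.70°; offset = 8.9·tan 54.70° = 12.569 m.
Σ offsets = 21.111 m.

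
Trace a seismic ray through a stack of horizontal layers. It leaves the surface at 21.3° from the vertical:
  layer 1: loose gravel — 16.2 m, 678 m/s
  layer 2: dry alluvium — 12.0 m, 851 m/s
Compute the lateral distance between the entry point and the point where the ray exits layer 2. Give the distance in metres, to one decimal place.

p = sin θ₁/V₁ = sin 21.3°/678 = 5.3577e-04 s/m is conserved through the stack.
Layer 1: θ = 21.30°; offset = 16.2·tan 21.30° = 6.316 m.
Layer 2: sin θ = p·851 = 0.4559 → θ = 27.13°; offset = 12.0·tan 27.13° = 6.147 m.
Σ offsets = 12.464 m.

12.5 m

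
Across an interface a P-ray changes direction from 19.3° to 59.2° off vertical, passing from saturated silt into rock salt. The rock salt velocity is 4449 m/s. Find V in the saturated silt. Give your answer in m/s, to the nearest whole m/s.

Snell's law: sin 19.3°/V₁ = sin 59.2°/V₂.
V₁ = V₂·sin 19.3°/sin 59.2° = 4449 × 0.3848 = 1711.91 m/s.

1712 m/s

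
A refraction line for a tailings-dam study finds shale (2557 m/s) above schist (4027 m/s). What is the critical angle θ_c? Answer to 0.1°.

Critical incidence: sin θ_c = V₁/V₂ = 2557/4027 = 0.6350.
θ_c = arcsin 0.6350 = 39.42°.

39.4°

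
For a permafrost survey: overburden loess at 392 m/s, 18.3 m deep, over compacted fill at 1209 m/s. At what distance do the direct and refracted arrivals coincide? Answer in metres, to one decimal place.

51.2 m

x_cross = 2h·√((V₂+V₁)/(V₂−V₁)).
(V₂+V₁)/(V₂−V₁) = (1209+392)/(1209−392) = 1.9596; √ = 1.3999.
x_cross = 2·18.3·1.3999 = 51.23 m.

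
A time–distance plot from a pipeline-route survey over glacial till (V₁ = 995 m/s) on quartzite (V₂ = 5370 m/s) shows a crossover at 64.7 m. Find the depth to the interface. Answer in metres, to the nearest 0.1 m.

x_cross = 2h·√((V₂+V₁)/(V₂−V₁)) → h = x_cross / (2·√((V₂+V₁)/(V₂−V₁))).
√((V₂+V₁)/(V₂−V₁)) = √((5370+995)/(5370−995)) = 1.2062.
h = 64.7 / (2·1.2062) = 26.82 m.

26.8 m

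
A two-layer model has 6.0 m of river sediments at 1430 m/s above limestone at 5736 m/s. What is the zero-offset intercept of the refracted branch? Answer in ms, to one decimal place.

8.1 ms

θ_c = arcsin(V₁/V₂) = arcsin(1430/5736) = 14.44°; cos θ_c = 0.9684.
tᵢ = 2h·cos θ_c / V₁ = 2·6.0·0.9684 / 1430 = 0.00813 s.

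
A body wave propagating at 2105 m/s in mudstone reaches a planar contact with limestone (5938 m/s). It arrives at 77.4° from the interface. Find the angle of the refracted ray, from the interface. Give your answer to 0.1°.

Convert to the normal: θ₁ = 90° − 77.4° = 12.6°.
Snell's law: sin θ₂ = (V₂/V₁)·sin θ₁ = (5938/2105)·sin 12.6° = 0.6154.
θ₂ = sin⁻¹(0.6154) = 37.98° (from vertical).
From the interface: 90° − 37.98° = 52.02°.

52.0°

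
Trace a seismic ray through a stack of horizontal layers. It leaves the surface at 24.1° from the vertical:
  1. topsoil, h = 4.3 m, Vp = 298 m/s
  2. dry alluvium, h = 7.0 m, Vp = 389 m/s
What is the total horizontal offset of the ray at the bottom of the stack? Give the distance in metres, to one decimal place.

Ray parameter p = sin 24.1° / 298 m/s = 1.3702e-03 s/m.
Layer 1: θ = 24.10°; offset = 4.3·tan 24.10° = 1.923 m.
Layer 2: sin θ = p·389 = 0.5330 → θ = 32.21°; offset = 7.0·tan 32.21° = 4.410 m.
Σ offsets = 6.333 m.

6.3 m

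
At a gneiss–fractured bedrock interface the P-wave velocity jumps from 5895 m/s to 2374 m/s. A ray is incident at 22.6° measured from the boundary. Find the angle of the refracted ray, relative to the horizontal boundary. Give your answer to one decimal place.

Angle from the normal: 90° − 22.6° = 67.4°.
Snell's law: sin θ₂ = (V₂/V₁)·sin θ₁ = (2374/5895)·sin 67.4° = 0.3718.
θ₂ = arcsin 0.3718 = 21.83° from the normal.
From the interface: 90° − 21.83° = 68.17°.

68.2°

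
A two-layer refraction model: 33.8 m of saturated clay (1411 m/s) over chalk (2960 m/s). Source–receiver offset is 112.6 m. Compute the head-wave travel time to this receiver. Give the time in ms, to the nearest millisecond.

θ_c = arcsin(V₁/V₂) = arcsin(1411/2960) = 28.47°, cos θ_c = 0.8791.
Intercept time tᵢ = 2h cos θ_c / V₁ = 2·33.8·0.8791/1411 = 0.04212 s.
t = x/V₂ + tᵢ = 112.6/2960 + 0.04212 = 0.08016 s.

80 ms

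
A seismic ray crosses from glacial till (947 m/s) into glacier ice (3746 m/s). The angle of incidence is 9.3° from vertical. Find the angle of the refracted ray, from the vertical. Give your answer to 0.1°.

39.7°

Snell's law: sin θ₂ = (V₂/V₁)·sin θ₁ = (3746/947)·sin 9.3° = 0.6392.
θ₂ = sin⁻¹(0.6392) = 39.74° (from vertical).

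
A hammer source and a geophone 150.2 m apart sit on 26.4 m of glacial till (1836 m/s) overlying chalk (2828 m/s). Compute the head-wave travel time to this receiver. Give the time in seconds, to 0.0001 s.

0.0750 s

θ_c = arcsin(V₁/V₂) = arcsin(1836/2828) = 40.48°, cos θ_c = 0.7606.
Intercept time tᵢ = 2h cos θ_c / V₁ = 2·26.4·0.7606/1836 = 0.02187 s.
t = x/V₂ + tᵢ = 150.2/2828 + 0.02187 = 0.07499 s.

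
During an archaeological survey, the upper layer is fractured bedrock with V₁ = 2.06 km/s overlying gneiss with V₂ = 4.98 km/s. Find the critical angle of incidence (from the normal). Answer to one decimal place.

24.4°

Critical incidence: sin θ_c = V₁/V₂ = 2.06/4.98 = 0.4137.
θ_c = arcsin 0.4137 = 24.43°.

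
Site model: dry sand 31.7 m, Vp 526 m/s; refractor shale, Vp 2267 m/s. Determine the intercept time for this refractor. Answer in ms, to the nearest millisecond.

117 ms

θ_c = arcsin(V₁/V₂) = arcsin(526/2267) = 13.42°; cos θ_c = 0.9727.
tᵢ = 2h·cos θ_c / V₁ = 2·31.7·0.9727 / 526 = 0.11724 s.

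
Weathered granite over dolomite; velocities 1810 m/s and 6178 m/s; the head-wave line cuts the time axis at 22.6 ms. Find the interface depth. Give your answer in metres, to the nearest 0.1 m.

θ_c = arcsin(1810/6178) = 17.04°; cos θ_c = 0.9561.
tᵢ = 2h cos θ_c/V₁ ⇒ h = tᵢ·V₁/(2 cos θ_c) = 0.0226·1810/(2·0.9561) = 21.39 m.

21.4 m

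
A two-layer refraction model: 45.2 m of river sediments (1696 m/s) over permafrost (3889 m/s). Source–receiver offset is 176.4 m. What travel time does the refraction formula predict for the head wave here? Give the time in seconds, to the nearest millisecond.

0.093 s

t = x/V₂ + 2h·√(V₂²−V₁²)/(V₁V₂).
√(V₂²−V₁²) = √(3889²−1696²) = 3499.7 m/s; delay term = 2·45.2·3499.7/(1696·3889) = 0.04797 s.
t = 176.4/3889 + 0.04797 = 0.09332 s.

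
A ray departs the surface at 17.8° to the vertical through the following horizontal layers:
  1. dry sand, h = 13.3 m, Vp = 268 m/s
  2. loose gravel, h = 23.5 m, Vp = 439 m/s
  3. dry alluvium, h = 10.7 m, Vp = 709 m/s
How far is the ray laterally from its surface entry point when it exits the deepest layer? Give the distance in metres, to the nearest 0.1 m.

32.6 m

Ray parameter p = sin 17.8° / 268 m/s = 1.1407e-03 s/m.
Layer 1: θ = 17.80°; offset = 13.3·tan 17.80° = 4.270 m.
Layer 2: sin θ = p·439 = 0.5007 → θ = 30.05°; offset = 23.5·tan 30.05° = 13.595 m.
Layer 3: sin θ = p·709 = 0.8087 → θ = 53.97°; offset = 10.7·tan 53.97° = 14.712 m.
Summing the layer offsets gives 32.577 m.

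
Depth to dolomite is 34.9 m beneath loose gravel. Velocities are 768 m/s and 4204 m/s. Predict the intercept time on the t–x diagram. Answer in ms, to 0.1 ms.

89.4 ms

tᵢ = 2h·√(V₂²−V₁²)/(V₁V₂).
√(V₂²−V₁²) = √(4204²−768²) = 4133.3 m/s.
tᵢ = 2·34.9·4133.3/(768·4204) = 0.08936 s.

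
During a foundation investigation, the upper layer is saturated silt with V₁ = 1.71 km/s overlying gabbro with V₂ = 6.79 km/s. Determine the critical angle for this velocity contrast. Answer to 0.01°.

Critical incidence: sin θ_c = V₁/V₂ = 1.71/6.79 = 0.2518.
θ_c = arcsin 0.2518 = 14.59°.

14.59°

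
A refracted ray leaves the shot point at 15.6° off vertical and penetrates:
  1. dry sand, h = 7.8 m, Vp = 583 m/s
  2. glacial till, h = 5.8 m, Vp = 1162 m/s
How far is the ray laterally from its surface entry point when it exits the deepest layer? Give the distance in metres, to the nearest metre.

6 m

Apply Snell's law at each interface; in layer i the horizontal offset is hᵢ·tan θᵢ.
Layer 1: θ = 15.60°; offset = 7.8·tan 15.60° = 2.178 m.
Layer 2: sin θ = 1162·sin 15.6°/583 = 0.5360, θ = 32.41°; offset = 5.8·tan 32.41° = 3.682 m.
Total horizontal offset = 5.860 m.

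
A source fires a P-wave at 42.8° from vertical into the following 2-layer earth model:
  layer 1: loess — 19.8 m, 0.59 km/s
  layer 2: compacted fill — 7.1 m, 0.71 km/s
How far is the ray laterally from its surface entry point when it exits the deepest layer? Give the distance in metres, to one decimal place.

Apply Snell's law at each interface; in layer i the horizontal offset is hᵢ·tan θᵢ.
Layer 1: θ = 42.80°; offset = 19.8·tan 42.80° = 18.335 m.
Layer 2: sin θ = 0.71·sin 42.8°/0.59 = 0.8176, θ = 54.85°; offset = 7.1·tan 54.85° = 10.083 m.
Summing the layer offsets gives 28.418 m.

28.4 m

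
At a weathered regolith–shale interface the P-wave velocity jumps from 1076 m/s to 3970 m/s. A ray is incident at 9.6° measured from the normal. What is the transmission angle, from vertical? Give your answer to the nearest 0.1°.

38.0°

Snell's law: sin θ₂ = (V₂/V₁)·sin θ₁ = (3970/1076)·sin 9.6° = 0.6153.
θ₂ = sin⁻¹(0.6153) = 37.97° (from vertical).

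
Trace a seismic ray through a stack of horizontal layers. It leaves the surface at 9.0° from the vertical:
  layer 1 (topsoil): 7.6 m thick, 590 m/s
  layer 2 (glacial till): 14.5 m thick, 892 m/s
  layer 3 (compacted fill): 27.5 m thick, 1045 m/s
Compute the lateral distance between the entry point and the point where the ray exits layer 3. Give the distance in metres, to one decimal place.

12.7 m

p = sin θ₁/V₁ = sin 9.0°/590 = 2.6514e-04 s/m is conserved through the stack.
Layer 1: θ = 9.00°; offset = 7.6·tan 9.00° = 1.204 m.
Layer 2: sin θ = p·892 = 0.2365 → θ = 13.68°; offset = 14.5·tan 13.68° = 3.529 m.
Layer 3: sin θ = p·1045 = 0.2771 → θ = 16.09°; offset = 27.5·tan 16.09° = 7.930 m.
Total horizontal offset = 12.663 m.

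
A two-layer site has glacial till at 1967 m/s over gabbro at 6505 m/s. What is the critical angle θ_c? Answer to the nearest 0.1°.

17.6°

Critical incidence: sin θ_c = V₁/V₂ = 1967/6505 = 0.3024.
θ_c = arcsin 0.3024 = 17.60°.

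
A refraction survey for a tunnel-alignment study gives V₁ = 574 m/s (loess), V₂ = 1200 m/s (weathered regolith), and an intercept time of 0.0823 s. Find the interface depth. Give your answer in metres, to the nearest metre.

27 m

h = tᵢ·V₁·V₂ / (2·√(V₂²−V₁²)).
√(V₂²−V₁²) = √(1200² − 574²) = 1053.8 m/s.
h = 0.0823 s × 574 × 1200 / (2 × 1053.8) = 26.90 m.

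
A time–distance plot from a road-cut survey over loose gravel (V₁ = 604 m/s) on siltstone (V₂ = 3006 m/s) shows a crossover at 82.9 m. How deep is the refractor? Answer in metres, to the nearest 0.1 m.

33.8 m

h = (x_cross/2)·√((V₂−V₁)/(V₂+V₁)).
(V₂−V₁)/(V₂+V₁) = (3006−604)/(3006+604) = 0.6654; √ = 0.8157.
h = (82.9/2)·0.8157 = 33.81 m.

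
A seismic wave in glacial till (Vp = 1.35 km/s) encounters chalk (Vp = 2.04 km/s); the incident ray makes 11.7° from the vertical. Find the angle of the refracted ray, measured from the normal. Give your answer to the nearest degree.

18°

Snell's law: sin θ₂ = (V₂/V₁)·sin θ₁ = (2.04/1.35)·sin 11.7° = 0.3064.
θ₂ = sin⁻¹(0.3064) = 17.84° (from vertical).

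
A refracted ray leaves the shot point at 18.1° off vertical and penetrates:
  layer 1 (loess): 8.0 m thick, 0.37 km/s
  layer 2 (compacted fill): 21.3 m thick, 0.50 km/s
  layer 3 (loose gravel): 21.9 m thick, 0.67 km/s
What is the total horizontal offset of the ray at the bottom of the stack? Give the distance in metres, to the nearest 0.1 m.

Apply Snell's law at each interface; in layer i the horizontal offset is hᵢ·tan θᵢ.
Layer 1: θ = 18.10°; offset = 8.0·tan 18.10° = 2.615 m.
Layer 2: sin θ = 0.50·sin 18.1°/0.37 = 0.4198, θ = 24.82°; offset = 21.3·tan 24.82° = 9.853 m.
Layer 3: sin θ = 0.67·sin 18.1°/0.37 = 0.5626, θ = 34.23°; offset = 21.9·tan 34.23° = 14.902 m.
Summing the layer offsets gives 27.370 m.

27.4 m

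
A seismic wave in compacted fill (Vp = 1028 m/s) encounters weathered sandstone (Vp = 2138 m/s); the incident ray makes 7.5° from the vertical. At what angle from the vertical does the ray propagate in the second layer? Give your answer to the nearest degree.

16°

Snell's law: sin θ₂ = (V₂/V₁)·sin θ₁ = (2138/1028)·sin 7.5° = 0.2715.
θ₂ = sin⁻¹(0.2715) = 15.75° (from vertical).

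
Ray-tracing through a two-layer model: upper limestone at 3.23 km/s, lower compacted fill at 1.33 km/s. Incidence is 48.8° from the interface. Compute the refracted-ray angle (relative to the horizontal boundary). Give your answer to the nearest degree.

Convert to the normal: θ₁ = 90° − 48.8° = 41.2°.
Snell's law: sin θ₂ = (V₂/V₁)·sin θ₁ = (1.33/3.23)·sin 41.2° = 0.2712.
θ₂ = sin⁻¹(0.2712) = 15.74° (from vertical).
From the interface: 90° − 15.74° = 74.26°.

74°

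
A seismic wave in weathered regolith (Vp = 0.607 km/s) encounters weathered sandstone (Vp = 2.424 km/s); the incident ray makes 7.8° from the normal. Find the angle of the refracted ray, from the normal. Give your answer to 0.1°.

sin θ₁/V₁ = sin θ₂/V₂ ⇒ sin θ₂ = 2.424·sin 7.8°/0.607 = 2.424·0.1357/0.607 = 0.5420.
θ₂ = arcsin 0.5420 = 32.82° from the normal.

32.8°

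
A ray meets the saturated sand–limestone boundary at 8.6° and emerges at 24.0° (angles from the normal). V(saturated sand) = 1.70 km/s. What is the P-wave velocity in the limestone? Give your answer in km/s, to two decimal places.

4.62 km/s

Snell's law: sin 8.6°/V₁ = sin 24.0°/V₂.
V₂ = V₁·sin 24.0°/sin 8.6° = 1.70 × 2.7200 = 4.62 km/s.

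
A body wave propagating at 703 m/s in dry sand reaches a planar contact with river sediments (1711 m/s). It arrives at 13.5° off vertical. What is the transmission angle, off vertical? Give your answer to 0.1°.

sin θ₁/V₁ = sin θ₂/V₂ ⇒ sin θ₂ = 1711·sin 13.5°/703 = 1711·0.2334/703 = 0.5682.
θ₂ = sin⁻¹(0.5682) = 34.62° (from vertical).

34.6°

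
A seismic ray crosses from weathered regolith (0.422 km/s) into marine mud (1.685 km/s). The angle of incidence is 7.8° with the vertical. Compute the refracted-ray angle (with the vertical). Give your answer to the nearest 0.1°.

Snell's law: sin θ₂ = (V₂/V₁)·sin θ₁ = (1.685/0.422)·sin 7.8° = 0.5419.
θ₂ = arcsin 0.5419 = 32.81° from the normal.

32.8°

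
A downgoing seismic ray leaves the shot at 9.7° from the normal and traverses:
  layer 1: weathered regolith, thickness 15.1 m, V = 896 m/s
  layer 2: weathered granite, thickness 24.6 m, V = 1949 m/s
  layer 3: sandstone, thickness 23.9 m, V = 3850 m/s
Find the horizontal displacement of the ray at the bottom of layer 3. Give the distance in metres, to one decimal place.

Apply Snell's law at each interface; in layer i the horizontal offset is hᵢ·tan θᵢ.
Layer 1: θ = 9.70°; offset = 15.1·tan 9.70° = 2.581 m.
Layer 2: sin θ = 1949·sin 9.7°/896 = 0.3665, θ = 21.50°; offset = 24.6·tan 21.50° = 9.690 m.
Layer 3: sin θ = 3850·sin 9.7°/896 = 0.7240, θ = 46.38°; offset = 23.9·tan 46.38° = 25.083 m.
Σ offsets = 37.355 m.

37.4 m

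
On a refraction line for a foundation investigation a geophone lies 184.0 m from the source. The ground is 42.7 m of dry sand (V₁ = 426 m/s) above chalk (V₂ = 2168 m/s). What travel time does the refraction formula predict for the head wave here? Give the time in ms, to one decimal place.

t = x/V₂ + 2h·√(V₂²−V₁²)/(V₁V₂).
√(V₂²−V₁²) = √(2168²−426²) = 2125.7 m/s; delay term = 2·42.7·2125.7/(426·2168) = 0.19656 s.
t = 184.0/2168 + 0.19656 = 0.28143 s.

281.4 ms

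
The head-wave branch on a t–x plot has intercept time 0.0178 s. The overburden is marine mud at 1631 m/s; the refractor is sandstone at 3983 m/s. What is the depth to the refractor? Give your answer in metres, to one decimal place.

15.9 m

h = tᵢ·V₁·V₂ / (2·√(V₂²−V₁²)).
√(V₂²−V₁²) = √(3983² − 1631²) = 3633.7 m/s.
h = 0.0178 s × 1631 × 3983 / (2 × 3633.7) = 15.91 m.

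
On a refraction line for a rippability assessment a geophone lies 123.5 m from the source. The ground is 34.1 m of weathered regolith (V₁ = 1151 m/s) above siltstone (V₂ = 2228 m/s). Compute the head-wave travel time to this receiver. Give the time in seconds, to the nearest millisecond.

θ_c = arcsin(V₁/V₂) = arcsin(1151/2228) = 31.10°, cos θ_c = 0.8562.
Intercept time tᵢ = 2h cos θ_c / V₁ = 2·34.1·0.8562/1151 = 0.05073 s.
t = x/V₂ + tᵢ = 123.5/2228 + 0.05073 = 0.10616 s.

0.106 s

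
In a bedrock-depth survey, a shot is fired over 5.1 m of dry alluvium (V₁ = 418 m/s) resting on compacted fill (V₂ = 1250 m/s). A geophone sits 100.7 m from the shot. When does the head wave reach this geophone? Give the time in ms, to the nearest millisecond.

104 ms

t = x/V₂ + 2h·√(V₂²−V₁²)/(V₁V₂).
√(V₂²−V₁²) = √(1250²−418²) = 1178.0 m/s; delay term = 2·5.1·1178.0/(418·1250) = 0.02300 s.
t = 100.7/1250 + 0.02300 = 0.10356 s.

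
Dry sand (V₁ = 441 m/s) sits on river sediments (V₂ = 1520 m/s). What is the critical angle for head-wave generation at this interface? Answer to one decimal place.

16.9°

Critical incidence: sin θ_c = V₁/V₂ = 441/1520 = 0.2901.
θ_c = arcsin 0.2901 = 16.87°.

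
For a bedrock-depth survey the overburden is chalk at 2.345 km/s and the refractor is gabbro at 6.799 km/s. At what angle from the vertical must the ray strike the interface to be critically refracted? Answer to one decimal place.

20.2°

At critical incidence the refracted ray runs along the interface (θ₂ = 90°), so sin θ_c = V₁/V₂.
θ_c = arcsin(2.345/6.799) = arcsin 0.3449 = 20.18°.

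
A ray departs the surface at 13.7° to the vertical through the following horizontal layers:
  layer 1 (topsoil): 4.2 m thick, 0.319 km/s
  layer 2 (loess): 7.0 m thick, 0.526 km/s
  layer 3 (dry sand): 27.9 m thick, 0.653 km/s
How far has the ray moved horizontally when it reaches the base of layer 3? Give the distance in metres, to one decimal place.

Apply Snell's law at each interface; in layer i the horizontal offset is hᵢ·tan θᵢ.
Layer 1: θ = 13.70°; offset = 4.2·tan 13.70° = 1.024 m.
Layer 2: sin θ = 0.526·sin 13.7°/0.319 = 0.3905, θ = 22.99°; offset = 7.0·tan 22.99° = 2.969 m.
Layer 3: sin θ = 0.653·sin 13.7°/0.319 = 0.4848, θ = 29.00°; offset = 27.9·tan 29.00° = 15.465 m.
Total horizontal offset = 19.459 m.

19.5 m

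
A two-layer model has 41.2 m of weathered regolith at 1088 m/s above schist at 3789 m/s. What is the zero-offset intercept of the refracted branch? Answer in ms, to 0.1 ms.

tᵢ = 2h·√(V₂²−V₁²)/(V₁V₂).
√(V₂²−V₁²) = √(3789²−1088²) = 3629.4 m/s.
tᵢ = 2·41.2·3629.4/(1088·3789) = 0.07255 s.

72.5 ms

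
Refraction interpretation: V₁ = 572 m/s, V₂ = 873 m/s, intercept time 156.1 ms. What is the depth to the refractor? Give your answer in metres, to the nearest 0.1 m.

59.1 m

h = tᵢ·V₁·V₂ / (2·√(V₂²−V₁²)).
√(V₂²−V₁²) = √(873² − 572²) = 659.5 m/s.
h = 0.1561 s × 572 × 873 / (2 × 659.5) = 59.10 m.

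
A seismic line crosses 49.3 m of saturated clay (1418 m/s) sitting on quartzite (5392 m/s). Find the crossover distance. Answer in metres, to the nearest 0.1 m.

129.1 m

x_cross = 2h·√((V₂+V₁)/(V₂−V₁)).
(V₂+V₁)/(V₂−V₁) = (5392+1418)/(5392−1418) = 1.7136; √ = 1.3091.
x_cross = 2·49.3·1.3091 = 129.07 m.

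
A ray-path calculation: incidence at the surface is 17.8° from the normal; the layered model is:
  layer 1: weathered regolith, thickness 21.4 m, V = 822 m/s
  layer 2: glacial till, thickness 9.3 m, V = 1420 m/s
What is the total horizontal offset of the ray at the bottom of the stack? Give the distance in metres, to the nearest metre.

13 m

Apply Snell's law at each interface; in layer i the horizontal offset is hᵢ·tan θᵢ.
Layer 1: θ = 17.80°; offset = 21.4·tan 17.80° = 6.871 m.
Layer 2: sin θ = 1420·sin 17.8°/822 = 0.5281, θ = 31.88°; offset = 9.3·tan 31.88° = 5.783 m.
Summing the layer offsets gives 12.654 m.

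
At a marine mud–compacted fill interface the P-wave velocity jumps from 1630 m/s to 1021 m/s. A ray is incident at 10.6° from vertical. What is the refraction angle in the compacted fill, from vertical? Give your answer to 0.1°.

6.6°

sin θ₁/V₁ = sin θ₂/V₂ ⇒ sin θ₂ = 1021·sin 10.6°/1630 = 1021·0.1840/1630 = 0.1152.
θ₂ = arcsin 0.1152 = 6.62° from the normal.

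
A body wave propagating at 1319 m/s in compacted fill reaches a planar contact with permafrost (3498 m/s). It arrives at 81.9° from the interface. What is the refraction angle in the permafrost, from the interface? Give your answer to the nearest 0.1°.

68.1°

Convert to the normal: θ₁ = 90° − 81.9° = 8.1°.
sin θ₁/V₁ = sin θ₂/V₂ ⇒ sin θ₂ = 3498·sin 8.1°/1319 = 3498·0.1409/1319 = 0.3737.
θ₂ = sin⁻¹(0.3737) = 21.94° (from vertical).
From the interface: 90° − 21.94° = 68.06°.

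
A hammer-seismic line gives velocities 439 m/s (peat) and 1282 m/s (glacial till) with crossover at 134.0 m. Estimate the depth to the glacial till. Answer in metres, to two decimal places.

46.89 m

x_cross = 2h·√((V₂+V₁)/(V₂−V₁)) → h = x_cross / (2·√((V₂+V₁)/(V₂−V₁))).
√((V₂+V₁)/(V₂−V₁)) = √((1282+439)/(1282−439)) = 1.4288.
h = 134.0 / (2·1.4288) = 46.89 m.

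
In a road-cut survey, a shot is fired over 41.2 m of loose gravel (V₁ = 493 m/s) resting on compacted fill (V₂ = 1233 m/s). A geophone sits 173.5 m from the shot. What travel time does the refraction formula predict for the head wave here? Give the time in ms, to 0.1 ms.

293.9 ms

θ_c = arcsin(V₁/V₂) = arcsin(493/1233) = 23.57°, cos θ_c = 0.9166.
Intercept time tᵢ = 2h cos θ_c / V₁ = 2·41.2·0.9166/493 = 0.15320 s.
t = x/V₂ + tᵢ = 173.5/1233 + 0.15320 = 0.29391 s.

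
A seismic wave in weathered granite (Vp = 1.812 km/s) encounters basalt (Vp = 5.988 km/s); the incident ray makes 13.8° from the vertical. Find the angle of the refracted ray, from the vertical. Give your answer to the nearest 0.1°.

52.0°

sin θ₁/V₁ = sin θ₂/V₂ ⇒ sin θ₂ = 5.988·sin 13.8°/1.812 = 5.988·0.2385/1.812 = 0.7883.
θ₂ = sin⁻¹(0.7883) = 52.02° (from vertical).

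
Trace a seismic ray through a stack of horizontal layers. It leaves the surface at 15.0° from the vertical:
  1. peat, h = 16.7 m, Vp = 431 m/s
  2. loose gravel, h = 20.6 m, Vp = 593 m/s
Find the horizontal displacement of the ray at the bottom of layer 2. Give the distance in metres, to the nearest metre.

Ray parameter p = sin 15.0° / 431 m/s = 6.0051e-04 s/m.
Layer 1: θ = 15.00°; offset = 16.7·tan 15.00° = 4.475 m.
Layer 2: sin θ = p·593 = 0.3561 → θ = 20.86°; offset = 20.6·tan 20.86° = 7.850 m.
Summing the layer offsets gives 12.325 m.

12 m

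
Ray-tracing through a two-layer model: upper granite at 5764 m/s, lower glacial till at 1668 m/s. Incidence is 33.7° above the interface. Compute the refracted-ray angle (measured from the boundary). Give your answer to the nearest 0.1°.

Convert to the normal: θ₁ = 90° − 33.7° = 56.3°.
sin θ₁/V₁ = sin θ₂/V₂ ⇒ sin θ₂ = 1668·sin 56.3°/5764 = 1668·0.8320/5764 = 0.2408.
θ₂ = arcsin 0.2408 = 13.93° from the normal.
From the interface: 90° − 13.93° = 76.07°.

76.1°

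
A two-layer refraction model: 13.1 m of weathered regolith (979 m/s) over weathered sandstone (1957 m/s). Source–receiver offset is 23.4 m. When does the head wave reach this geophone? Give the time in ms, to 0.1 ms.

θ_c = arcsin(V₁/V₂) = arcsin(979/1957) = 30.02°, cos θ_c = 0.8659.
Intercept time tᵢ = 2h cos θ_c / V₁ = 2·13.1·0.8659/979 = 0.02317 s.
t = x/V₂ + tᵢ = 23.4/1957 + 0.02317 = 0.03513 s.

35.1 ms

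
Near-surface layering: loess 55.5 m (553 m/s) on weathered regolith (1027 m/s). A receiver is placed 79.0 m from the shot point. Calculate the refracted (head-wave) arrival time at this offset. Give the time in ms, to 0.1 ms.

t = x/V₂ + 2h·√(V₂²−V₁²)/(V₁V₂).
√(V₂²−V₁²) = √(1027²−553²) = 865.4 m/s; delay term = 2·55.5·865.4/(553·1027) = 0.16914 s.
t = 79.0/1027 + 0.16914 = 0.24606 s.

246.1 ms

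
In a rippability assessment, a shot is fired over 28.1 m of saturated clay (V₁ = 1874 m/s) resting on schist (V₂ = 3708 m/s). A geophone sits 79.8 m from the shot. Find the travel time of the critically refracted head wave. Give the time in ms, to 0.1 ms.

47.4 ms

θ_c = arcsin(V₁/V₂) = arcsin(1874/3708) = 30.36°, cos θ_c = 0.8629.
Intercept time tᵢ = 2h cos θ_c / V₁ = 2·28.1·0.8629/1874 = 0.02588 s.
t = x/V₂ + tᵢ = 79.8/3708 + 0.02588 = 0.04740 s.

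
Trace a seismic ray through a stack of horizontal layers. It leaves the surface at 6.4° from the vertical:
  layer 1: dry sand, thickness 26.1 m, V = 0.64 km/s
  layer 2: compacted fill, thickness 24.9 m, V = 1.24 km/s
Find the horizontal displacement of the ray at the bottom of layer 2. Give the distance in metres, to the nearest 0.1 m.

8.4 m

Apply Snell's law at each interface; in layer i the horizontal offset is hᵢ·tan θᵢ.
Layer 1: θ = 6.40°; offset = 26.1·tan 6.40° = 2.928 m.
Layer 2: sin θ = 1.24·sin 6.4°/0.64 = 0.2160, θ = 12.47°; offset = 24.9·tan 12.47° = 5.508 m.
Total horizontal offset = 8.435 m.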